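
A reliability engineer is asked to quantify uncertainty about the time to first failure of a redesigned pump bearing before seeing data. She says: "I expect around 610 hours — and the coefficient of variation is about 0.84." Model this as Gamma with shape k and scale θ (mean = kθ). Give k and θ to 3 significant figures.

For Gamma(k, scale θ): mean = kθ, variance = kθ², so CV = 1/√k.
CV = 0.84, hence k = 1/CV² = 1.42.
Then θ = mean/k = 610/1.42 = 430.

k ≈ 1.42, θ ≈ 430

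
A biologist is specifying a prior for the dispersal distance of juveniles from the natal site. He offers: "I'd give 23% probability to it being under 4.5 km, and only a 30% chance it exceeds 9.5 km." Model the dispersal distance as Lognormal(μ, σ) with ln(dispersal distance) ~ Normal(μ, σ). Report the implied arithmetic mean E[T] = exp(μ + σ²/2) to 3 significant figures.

E[T] ≈ 8.3 km

If T ~ Lognormal(μ,σ) then ln T ~ Normal(μ,σ), so the p-quantile of ln T is μ + z_p·σ.
ln(4.5) = 1.504 and ln(9.5) = 2.251; z_{0.23} = -0.7388, z_{0.7} = 0.5244.
σ = (2.251 − 1.504)/(0.5244 − (-0.7388)) = 0.592.
μ = 1.504 − (-0.7388)·0.592 = 1.941.
E[T] = exp(μ + σ²/2) = exp(1.941 + 0.1749) = 8.3 km.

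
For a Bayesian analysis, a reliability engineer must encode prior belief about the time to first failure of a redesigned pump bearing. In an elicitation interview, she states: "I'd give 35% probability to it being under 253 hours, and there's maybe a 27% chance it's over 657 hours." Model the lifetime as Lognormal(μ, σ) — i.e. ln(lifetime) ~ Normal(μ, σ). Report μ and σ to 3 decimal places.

μ ≈ 5.902, σ ≈ 0.956

If T ~ Lognormal(μ,σ) then ln T ~ Normal(μ,σ), so the p-quantile of ln T is μ + z_p·σ.
ln(253) = 5.533 and ln(657) = 6.488; z_{0.35} = -0.3853, z_{0.73} = 0.6128.
σ = (6.488 − 5.533)/(0.6128 − (-0.3853)) = 0.956.
μ = 5.533 − (-0.3853)·0.956 = 5.902.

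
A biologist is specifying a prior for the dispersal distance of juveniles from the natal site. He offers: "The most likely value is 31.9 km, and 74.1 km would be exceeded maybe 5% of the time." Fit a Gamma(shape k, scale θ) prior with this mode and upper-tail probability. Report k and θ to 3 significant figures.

k ≈ 4.85, θ ≈ 8.28

Gamma(k,θ) with k>1 has mode (k−1)θ, so θ = 31.9/(k−1).
Need P(X < 74.1) = 0.95 with θ tied to k this way. Start at k = 2, θ = 31.9: P(X<74.1) ≈ 0.674.
Too low — raise k to concentrate. Iterating converges to k ≈ 4.85.
Then θ = 31.9/(4.85−1) ≈ 8.28.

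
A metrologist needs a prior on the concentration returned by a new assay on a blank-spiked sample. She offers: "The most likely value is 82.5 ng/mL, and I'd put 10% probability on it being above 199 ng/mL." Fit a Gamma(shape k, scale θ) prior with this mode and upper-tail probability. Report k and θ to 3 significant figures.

k ≈ 3.48, θ ≈ 33.3

Gamma(k,θ) with k>1 has mode (k−1)θ, so θ = 82.5/(k−1).
Need P(X < 199) = 0.9 with θ tied to k this way. Start at k = 2, θ = 82.5: P(X<199) ≈ 0.694.
Too low — raise k to concentrate. Iterating converges to k ≈ 3.48.
Then θ = 82.5/(3.48−1) ≈ 33.3.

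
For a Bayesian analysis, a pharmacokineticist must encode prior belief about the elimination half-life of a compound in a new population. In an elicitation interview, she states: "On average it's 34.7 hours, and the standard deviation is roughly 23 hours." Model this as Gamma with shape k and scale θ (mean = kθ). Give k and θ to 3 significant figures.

k ≈ 2.28, θ ≈ 15.2

For Gamma(k, scale θ): mean = kθ, variance = kθ², so CV = 1/√k.
CV = SD/mean = 23/34.7 = 0.6628, hence k = 1/CV² = 2.28.
Then θ = mean/k = 34.7/2.28 = 15.2.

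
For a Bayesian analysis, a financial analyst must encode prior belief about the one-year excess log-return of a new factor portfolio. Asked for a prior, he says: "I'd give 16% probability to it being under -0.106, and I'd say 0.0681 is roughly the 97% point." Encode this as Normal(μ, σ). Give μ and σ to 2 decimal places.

μ = -0.05, σ = 0.06

The p-quantile of Normal(μ,σ) is μ + z_p·σ, with z_{0.16} = -0.9945 and z_{0.97} = 1.881.
Eliminate σ: μ = (z₂·x₁ − z₁·x₂)/(z₂ − z₁) = (1.881·-0.106 − (-0.9945)·0.0681)/2.875 = -0.05.
Then σ = (x₂ − x₁)/(z₂ − z₁) = (0.0681 − -0.106)/2.875 = 0.06.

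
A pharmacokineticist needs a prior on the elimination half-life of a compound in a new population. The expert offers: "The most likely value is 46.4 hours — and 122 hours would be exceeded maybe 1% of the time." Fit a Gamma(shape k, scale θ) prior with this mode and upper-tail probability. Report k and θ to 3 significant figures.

Gamma(k,θ) with k>1 has mode (k−1)θ, so θ = 46.4/(k−1).
Need P(X < 122) = 0.99 with θ tied to k this way. Start at k = 2, θ = 46.4: P(X<122) ≈ 0.738.
Too low — raise k to concentrate. Iterating converges to k ≈ 5.97.
Then θ = 46.4/(5.97−1) ≈ 9.34.

k ≈ 5.97, θ ≈ 9.34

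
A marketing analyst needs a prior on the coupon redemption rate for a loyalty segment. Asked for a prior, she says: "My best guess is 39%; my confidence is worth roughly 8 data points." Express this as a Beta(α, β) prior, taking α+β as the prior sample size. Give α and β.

α = 3.12, β = 4.88

Under the effective-sample-size interpretation, Beta(α, β) has prior mean α/(α+β) and prior sample size α+β.
So α+β = 8 and α/(α+β) = 0.39, giving α = 0.39·8 = 3.12 and β = 8 − 3.12 = 4.88.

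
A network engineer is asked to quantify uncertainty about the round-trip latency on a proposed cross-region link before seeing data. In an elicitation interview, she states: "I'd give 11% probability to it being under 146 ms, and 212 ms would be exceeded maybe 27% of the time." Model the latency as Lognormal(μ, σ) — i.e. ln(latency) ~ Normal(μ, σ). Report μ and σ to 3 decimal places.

If T ~ Lognormal(μ,σ) then ln T ~ Normal(μ,σ), so the p-quantile of ln T is μ + z_p·σ.
ln(146) = 4.984 and ln(212) = 5.357; z_{0.11} = -1.227, z_{0.73} = 0.6128.
σ = (5.357 − 4.984)/(0.6128 − (-1.227)) = 0.203.
μ = 4.984 − (-1.227)·0.203 = 5.232.

μ ≈ 5.232, σ ≈ 0.203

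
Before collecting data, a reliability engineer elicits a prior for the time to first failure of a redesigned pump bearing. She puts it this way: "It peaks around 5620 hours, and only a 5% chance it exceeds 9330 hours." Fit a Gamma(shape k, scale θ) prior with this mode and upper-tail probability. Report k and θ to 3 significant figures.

k ≈ 11.9, θ ≈ 517

Gamma(k,θ) with k>1 has mode (k−1)θ, so θ = 5620/(k−1).
Need P(X < 9330) = 0.95 with θ tied to k this way. Start at k = 2, θ = 5620: P(X<9330) ≈ 0.494.
Too low — raise k to concentrate. Iterating converges to k ≈ 11.9.
Then θ = 5620/(11.9−1) ≈ 517.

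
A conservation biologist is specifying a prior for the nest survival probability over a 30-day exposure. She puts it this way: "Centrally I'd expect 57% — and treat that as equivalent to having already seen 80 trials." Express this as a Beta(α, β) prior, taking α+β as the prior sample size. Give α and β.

Under the effective-sample-size interpretation, Beta(α, β) has prior mean α/(α+β) and prior sample size α+β.
So α+β = 80 and α/(α+β) = 0.57, giving α = 0.57·80 = 45.6 and β = 80 − 45.6 = 34.4.

α = 45.6, β = 34.4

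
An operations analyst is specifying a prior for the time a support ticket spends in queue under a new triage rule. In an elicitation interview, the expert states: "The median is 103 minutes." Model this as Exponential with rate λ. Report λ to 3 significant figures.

Exponential median = ln 2 / λ, so λ = ln 2 / 103.0 = 0.00673.

λ ≈ 0.00673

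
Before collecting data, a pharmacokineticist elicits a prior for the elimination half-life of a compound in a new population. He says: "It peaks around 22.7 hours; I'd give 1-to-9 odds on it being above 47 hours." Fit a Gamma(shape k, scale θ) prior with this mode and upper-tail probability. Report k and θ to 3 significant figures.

k ≈ 4.63, θ ≈ 6.26

Gamma(k,θ) with k>1 has mode (k−1)θ, so θ = 22.7/(k−1).
Need P(X < 47) = 0.9 with θ tied to k this way. Start at k = 2, θ = 22.7: P(X<47) ≈ 0.613.
Too low — raise k to concentrate. Iterating converges to k ≈ 4.63.
Then θ = 22.7/(4.63−1) ≈ 6.26.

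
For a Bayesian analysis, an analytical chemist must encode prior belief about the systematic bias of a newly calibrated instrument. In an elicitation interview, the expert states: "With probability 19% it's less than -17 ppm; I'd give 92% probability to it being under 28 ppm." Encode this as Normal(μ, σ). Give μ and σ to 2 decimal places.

The p-quantile of Normal(μ,σ) is μ + z_p·σ, with z_{0.19} = -0.8779 and z_{0.92} = 1.405.
Eliminate σ: μ = (z₂·x₁ − z₁·x₂)/(z₂ − z₁) = (1.405·-17 − (-0.8779)·28)/2.283 = 0.30.
Then σ = (x₂ − x₁)/(z₂ − z₁) = (28 − -17)/2.283 = 19.71.

μ = 0.30, σ = 19.71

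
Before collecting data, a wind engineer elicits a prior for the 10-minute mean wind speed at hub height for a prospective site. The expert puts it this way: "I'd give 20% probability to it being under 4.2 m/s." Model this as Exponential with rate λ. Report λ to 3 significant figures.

λ ≈ 0.0531

P(T < 4.2) = 1 − e^(−λ·4.2) = 0.2, so λ = −ln(1−0.2)/4.2 = −ln(0.8)/4.2 = 0.0531.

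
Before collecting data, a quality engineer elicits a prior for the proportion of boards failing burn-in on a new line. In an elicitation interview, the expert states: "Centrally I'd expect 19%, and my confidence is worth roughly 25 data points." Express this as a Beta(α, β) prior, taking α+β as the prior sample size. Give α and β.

Under the effective-sample-size interpretation, Beta(α, β) has prior mean α/(α+β) and prior sample size α+β.
So α+β = 25 and α/(α+β) = 0.19, giving α = 0.19·25 = 4.75 and β = 25 − 4.75 = 20.25.

α = 4.75, β = 20.25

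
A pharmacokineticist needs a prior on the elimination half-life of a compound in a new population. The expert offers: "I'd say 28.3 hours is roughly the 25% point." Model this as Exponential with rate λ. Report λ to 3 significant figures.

P(T < 28.3) = 1 − e^(−λ·28.3) = 0.25, so λ = −ln(1−0.25)/28.3 = −ln(0.75)/28.3 = 0.0102.

λ ≈ 0.0102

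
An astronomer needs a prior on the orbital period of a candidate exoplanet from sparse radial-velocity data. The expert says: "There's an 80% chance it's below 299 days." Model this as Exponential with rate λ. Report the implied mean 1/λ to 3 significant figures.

mean ≈ 186 days

P(T < 299.0) = 1 − e^(−λ·299.0) = 0.8, so λ = −ln(1−0.8)/299.0 = −ln(0.2)/299.0 = 0.00538.
Mean = 1/λ = 186 days.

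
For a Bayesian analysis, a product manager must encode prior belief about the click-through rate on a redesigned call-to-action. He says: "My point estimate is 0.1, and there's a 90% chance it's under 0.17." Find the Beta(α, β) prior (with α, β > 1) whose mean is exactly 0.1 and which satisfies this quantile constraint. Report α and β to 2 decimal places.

α ≈ 3.28, β ≈ 29.55

With mean 0.1 fixed, write α = 0.1s, β = 0.9s where s = α+β.
Need P(θ < 0.17) = 0.9 under Beta(0.1s, 0.9s). Normal approximation: (q−m)/√(m(1−m)/s) ≈ z_{0.9} = 1.28, so s ≈ 0.1·0.9·(1.28)²/(0.17−0.1)² = 30.2.
At s = 30.2: P(θ<0.17) ≈ 0.893. Adjusting to match 0.9 gives s ≈ 32.84.
So α = 0.1·32.84 ≈ 3.28, β = 0.9·32.84 ≈ 29.55.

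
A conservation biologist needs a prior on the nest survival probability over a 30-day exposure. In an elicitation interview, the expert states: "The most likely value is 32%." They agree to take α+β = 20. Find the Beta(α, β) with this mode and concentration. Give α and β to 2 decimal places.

α = 6.76, β = 13.24

For α,β > 1 the Beta mode is (α−1)/(α+β−2). With α+β = 20, the mode is (α−1)/18.
Set (α−1)/18 = 0.32 → α = 1 + 0.32·18 = 6.76.
β = 20 − α = 13.24.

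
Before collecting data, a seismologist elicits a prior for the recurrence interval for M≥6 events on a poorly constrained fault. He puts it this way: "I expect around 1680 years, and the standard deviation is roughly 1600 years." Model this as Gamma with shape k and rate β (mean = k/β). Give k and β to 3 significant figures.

For Gamma(k, rate β): mean = k/β, variance = k/β², so CV = 1/√k.
CV = SD/mean = 1600/1680 = 0.9524, hence k = 1/CV² = 1.1.
Then β = k/mean = 1.1/1680 = 0.000656.

k ≈ 1.1, β ≈ 0.000656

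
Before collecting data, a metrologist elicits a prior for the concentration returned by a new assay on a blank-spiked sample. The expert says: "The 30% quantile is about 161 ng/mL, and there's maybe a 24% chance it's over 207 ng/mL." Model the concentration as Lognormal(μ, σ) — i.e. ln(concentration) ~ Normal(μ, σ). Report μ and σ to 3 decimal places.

μ ≈ 5.188, σ ≈ 0.204

If T ~ Lognormal(μ,σ) then ln T ~ Normal(μ,σ), so the p-quantile of ln T is μ + z_p·σ.
ln(161) = 5.081 and ln(207) = 5.333; z_{0.3} = -0.5244, z_{0.76} = 0.7063.
σ = (5.333 − 5.081)/(0.7063 − (-0.5244)) = 0.204.
μ = 5.081 − (-0.5244)·0.204 = 5.188.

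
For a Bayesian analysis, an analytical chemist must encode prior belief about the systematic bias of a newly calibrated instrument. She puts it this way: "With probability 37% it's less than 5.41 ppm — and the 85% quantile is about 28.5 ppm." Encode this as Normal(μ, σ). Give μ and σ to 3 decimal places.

μ = 11.010, σ = 16.875

For Normal(μ,σ), the p-quantile is μ + z_p·σ. Here z_{0.37} = -0.3319, z_{0.85} = 1.036.
So 5.41 = μ − 0.3319σ and 28.5 = μ + 1.036σ.
Subtracting: σ = (28.5 − 5.41)/(1.036 − (-0.3319)) = 16.875.
Then μ = 5.41 − (-0.3319)·16.875 = 11.010.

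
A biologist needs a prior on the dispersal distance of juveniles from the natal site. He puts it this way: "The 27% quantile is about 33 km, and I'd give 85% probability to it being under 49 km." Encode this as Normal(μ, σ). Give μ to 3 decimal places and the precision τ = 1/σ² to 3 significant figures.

For Normal(μ,σ), the p-quantile is μ + z_p·σ. Here z_{0.27} = -0.6128, z_{0.85} = 1.036.
So 33 = μ − 0.6128σ and 49 = μ + 1.036σ.
Subtracting: σ = (49 − 33)/(1.036 − (-0.6128)) = 9.701.
Then μ = 33 − (-0.6128)·9.701 = 38.945.
Precision τ = 1/σ² = 1/9.701² = 0.0106.

μ = 38.945, τ = 0.0106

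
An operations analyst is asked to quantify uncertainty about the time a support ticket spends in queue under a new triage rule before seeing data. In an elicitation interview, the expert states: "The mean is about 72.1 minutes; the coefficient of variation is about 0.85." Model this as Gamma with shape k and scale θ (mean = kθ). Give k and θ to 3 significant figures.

For Gamma(k, scale θ): mean = kθ, variance = kθ², so CV = 1/√k.
CV = 0.85, hence k = 1/CV² = 1.38.
Then θ = mean/k = 72.1/1.38 = 52.1.

k ≈ 1.38, θ ≈ 52.1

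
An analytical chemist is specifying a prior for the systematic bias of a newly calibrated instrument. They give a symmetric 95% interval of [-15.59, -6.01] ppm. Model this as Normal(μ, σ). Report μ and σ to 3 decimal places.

μ = -10.800, σ = 2.444

A symmetric 95% interval runs μ ± z·σ with z = 1.96.
Half-width = 4.79, so σ = 4.79/1.96 = 2.444.
μ is the interval midpoint, -10.800.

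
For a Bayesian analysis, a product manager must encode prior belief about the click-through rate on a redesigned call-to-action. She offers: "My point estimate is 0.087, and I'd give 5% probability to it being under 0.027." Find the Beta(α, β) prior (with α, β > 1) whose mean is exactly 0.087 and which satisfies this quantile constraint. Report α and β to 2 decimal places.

With mean 0.087 fixed, write α = 0.087s, β = 0.913s where s = α+β.
Need P(θ < 0.027) = 0.05 under Beta(0.087s, 0.913s). Normal approximation: (q−m)/√(m(1−m)/s) ≈ z_{0.05} = -1.64, so s ≈ 0.087·0.913·(-1.64)²/(0.027−0.087)² = 59.7.
At s = 59.7: P(θ<0.027) ≈ 0.016. Adjusting to match 0.05 gives s ≈ 38.12.
So α = 0.087·38.12 ≈ 3.32, β = 0.913·38.12 ≈ 34.80.

α ≈ 3.32, β ≈ 34.80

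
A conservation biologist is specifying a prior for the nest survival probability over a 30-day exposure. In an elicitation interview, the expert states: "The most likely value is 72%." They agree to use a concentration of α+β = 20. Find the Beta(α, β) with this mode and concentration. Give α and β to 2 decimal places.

For α,β > 1 the Beta mode is (α−1)/(α+β−2). With α+β = 20, the mode is (α−1)/18.
Set (α−1)/18 = 0.72 → α = 1 + 0.72·18 = 13.96.
β = 20 − α = 6.04.

α = 13.96, β = 6.04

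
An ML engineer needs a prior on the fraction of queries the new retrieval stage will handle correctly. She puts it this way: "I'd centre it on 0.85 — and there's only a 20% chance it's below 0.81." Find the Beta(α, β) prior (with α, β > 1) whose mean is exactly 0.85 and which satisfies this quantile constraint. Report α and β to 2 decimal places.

With mean 0.85 fixed, write α = 0.85s, β = 0.15s where s = α+β.
Need P(θ < 0.81) = 0.2 under Beta(0.85s, 0.15s). Normal approximation: (q−m)/√(m(1−m)/s) ≈ z_{0.2} = -0.842, so s ≈ 0.85·0.15·(-0.842)²/(0.81−0.85)² = 56.4.
At s = 56.4: P(θ<0.81) ≈ 0.192. Adjusting to match 0.2 gives s ≈ 51.78.
So α = 0.85·51.78 ≈ 44.01, β = 0.15·51.78 ≈ 7.77.

α ≈ 44.01, β ≈ 7.77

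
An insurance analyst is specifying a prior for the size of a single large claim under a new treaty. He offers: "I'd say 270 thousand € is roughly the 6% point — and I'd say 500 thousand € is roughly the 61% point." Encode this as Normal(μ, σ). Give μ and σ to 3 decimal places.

μ = 464.973, σ = 125.403

The p-quantile of Normal(μ,σ) is μ + z_p·σ, with z_{0.06} = -1.555 and z_{0.61} = 0.2793.
Eliminate σ: μ = (z₂·x₁ − z₁·x₂)/(z₂ − z₁) = (0.2793·270 − (-1.555)·500)/1.834 = 464.973.
Then σ = (x₂ − x₁)/(z₂ − z₁) = (500 − 270)/1.834 = 125.403.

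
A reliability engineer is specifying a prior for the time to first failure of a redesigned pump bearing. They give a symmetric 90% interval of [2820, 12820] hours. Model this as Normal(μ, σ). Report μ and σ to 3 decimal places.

A symmetric 90% interval runs μ ± z·σ with z = 1.645.
Half-width = 5000, so σ = 5000/1.645 = 3039.784.
μ is the interval midpoint, 7820.000.

μ = 7820.000, σ = 3039.784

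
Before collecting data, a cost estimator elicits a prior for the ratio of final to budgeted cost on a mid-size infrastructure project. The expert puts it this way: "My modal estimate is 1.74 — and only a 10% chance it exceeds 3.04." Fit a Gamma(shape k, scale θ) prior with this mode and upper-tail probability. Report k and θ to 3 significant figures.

Gamma(k,θ) with k>1 has mode (k−1)θ, so θ = 1.74/(k−1).
Need P(X < 3.04) = 0.9 with θ tied to k this way. Start at k = 2, θ = 1.74: P(X<3.04) ≈ 0.521.
Too low — raise k to concentrate. Iterating converges to k ≈ 7.1.
Then θ = 1.74/(7.1−1) ≈ 0.285.

k ≈ 7.1, θ ≈ 0.285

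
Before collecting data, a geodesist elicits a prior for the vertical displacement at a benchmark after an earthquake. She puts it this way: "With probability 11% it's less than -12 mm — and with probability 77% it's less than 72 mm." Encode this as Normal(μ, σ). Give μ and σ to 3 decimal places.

μ = 40.422, σ = 42.740

The p-quantile of Normal(μ,σ) is μ + z_p·σ, with z_{0.11} = -1.227 and z_{0.77} = 0.7388.
Eliminate σ: μ = (z₂·x₁ − z₁·x₂)/(z₂ − z₁) = (0.7388·-12 − (-1.227)·72)/1.965 = 40.422.
Then σ = (x₂ − x₁)/(z₂ − z₁) = (72 − -12)/1.965 = 42.740.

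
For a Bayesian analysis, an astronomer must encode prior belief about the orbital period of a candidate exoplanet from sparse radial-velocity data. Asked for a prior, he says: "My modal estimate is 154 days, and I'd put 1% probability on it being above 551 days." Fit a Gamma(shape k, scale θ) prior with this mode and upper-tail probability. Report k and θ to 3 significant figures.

Gamma(k,θ) with k>1 has mode (k−1)θ, so θ = 154/(k−1).
Need P(X < 551) = 0.99 with θ tied to k this way. Start at k = 2, θ = 154: P(X<551) ≈ 0.872.
Too low — raise k to concentrate. Iterating converges to k ≈ 3.65.
Then θ = 154/(3.65−1) ≈ 58.1.

k ≈ 3.65, θ ≈ 58.1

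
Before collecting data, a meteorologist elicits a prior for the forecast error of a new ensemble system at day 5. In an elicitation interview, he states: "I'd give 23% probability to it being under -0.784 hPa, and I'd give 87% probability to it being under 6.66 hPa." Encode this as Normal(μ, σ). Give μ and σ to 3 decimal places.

μ = 2.165, σ = 3.991

The p-quantile of Normal(μ,σ) is μ + z_p·σ, with z_{0.23} = -0.7388 and z_{0.87} = 1.126.
Eliminate σ: μ = (z₂·x₁ − z₁·x₂)/(z₂ − z₁) = (1.126·-0.784 − (-0.7388)·6.66)/1.865 = 2.165.
Then σ = (x₂ − x₁)/(z₂ − z₁) = (6.66 − -0.784)/1.865 = 3.991.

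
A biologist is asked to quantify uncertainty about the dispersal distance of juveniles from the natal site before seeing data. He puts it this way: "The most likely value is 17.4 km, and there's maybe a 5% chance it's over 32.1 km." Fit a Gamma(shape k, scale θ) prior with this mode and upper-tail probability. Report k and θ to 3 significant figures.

Gamma(k,θ) with k>1 has mode (k−1)θ, so θ = 17.4/(k−1).
Need P(X < 32.1) = 0.95 with θ tied to k this way. Start at k = 2, θ = 17.4: P(X<32.1) ≈ 0.550.
Too low — raise k to concentrate. Iterating converges to k ≈ 8.42.
Then θ = 17.4/(8.42−1) ≈ 2.34.

k ≈ 8.42, θ ≈ 2.34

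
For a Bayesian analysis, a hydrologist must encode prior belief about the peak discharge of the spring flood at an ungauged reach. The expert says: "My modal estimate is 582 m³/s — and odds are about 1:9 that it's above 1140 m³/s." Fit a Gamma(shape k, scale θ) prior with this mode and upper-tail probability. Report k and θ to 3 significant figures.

Gamma(k,θ) with k>1 has mode (k−1)θ, so θ = 582/(k−1).
Need P(X < 1140) = 0.9 with θ tied to k this way. Start at k = 2, θ = 582: P(X<1140) ≈ 0.583.
Too low — raise k to concentrate. Iterating converges to k ≈ 5.24.
Then θ = 582/(5.24−1) ≈ 137.

k ≈ 5.24, θ ≈ 137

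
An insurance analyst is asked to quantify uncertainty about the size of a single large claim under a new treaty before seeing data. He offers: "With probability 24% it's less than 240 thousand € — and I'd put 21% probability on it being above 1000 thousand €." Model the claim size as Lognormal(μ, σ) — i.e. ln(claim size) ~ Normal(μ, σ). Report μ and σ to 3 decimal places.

μ ≈ 6.147, σ ≈ 0.943

If T ~ Lognormal(μ,σ) then ln T ~ Normal(μ,σ), so the p-quantile of ln T is μ + z_p·σ.
ln(240) = 5.481 and ln(1000) = 6.908; z_{0.24} = -0.7063, z_{0.79} = 0.8064.
σ = (6.908 − 5.481)/(0.8064 − (-0.7063)) = 0.943.
μ = 5.481 − (-0.7063)·0.943 = 6.147.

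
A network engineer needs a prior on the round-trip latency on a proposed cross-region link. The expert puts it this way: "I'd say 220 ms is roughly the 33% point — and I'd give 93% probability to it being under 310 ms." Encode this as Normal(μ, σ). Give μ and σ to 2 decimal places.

μ = 240.67, σ = 46.98

The p-quantile of Normal(μ,σ) is μ + z_p·σ, with z_{0.33} = -0.4399 and z_{0.93} = 1.476.
Eliminate σ: μ = (z₂·x₁ − z₁·x₂)/(z₂ − z₁) = (1.476·220 − (-0.4399)·310)/1.916 = 240.67.
Then σ = (x₂ − x₁)/(z₂ − z₁) = (310 − 220)/1.916 = 46.98.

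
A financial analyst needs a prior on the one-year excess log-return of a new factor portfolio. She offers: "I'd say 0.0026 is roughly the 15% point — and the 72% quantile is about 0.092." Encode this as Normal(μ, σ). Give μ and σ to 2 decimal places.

For Normal(μ,σ), the p-quantile is μ + z_p·σ. Here z_{0.15} = -1.036, z_{0.72} = 0.5828.
So 0.0026 = μ − 1.036σ and 0.092 = μ + 0.5828σ.
Subtracting: σ = (0.092 − 0.0026)/(0.5828 − (-1.036)) = 0.06.
Then μ = 0.0026 − (-1.036)·0.06 = 0.06.

μ = 0.06, σ = 0.06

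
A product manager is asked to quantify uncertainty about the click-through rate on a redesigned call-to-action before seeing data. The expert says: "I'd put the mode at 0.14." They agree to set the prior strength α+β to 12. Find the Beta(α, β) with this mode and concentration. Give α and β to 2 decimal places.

α = 2.40, β = 9.60

For α,β > 1 the Beta mode is (α−1)/(α+β−2). With α+β = 12, the mode is (α−1)/10.
Set (α−1)/10 = 0.14 → α = 1 + 0.14·10 = 2.40.
β = 12 − α = 9.60.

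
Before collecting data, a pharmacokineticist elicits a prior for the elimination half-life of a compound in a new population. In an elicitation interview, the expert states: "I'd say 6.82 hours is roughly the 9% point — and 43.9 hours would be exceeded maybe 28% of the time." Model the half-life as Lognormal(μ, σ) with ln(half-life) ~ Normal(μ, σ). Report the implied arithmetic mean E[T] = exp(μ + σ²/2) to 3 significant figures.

If T ~ Lognormal(μ,σ) then ln T ~ Normal(μ,σ), so the p-quantile of ln T is μ + z_p·σ.
ln(6.82) = 1.92 and ln(43.9) = 3.782; z_{0.09} = -1.341, z_{0.72} = 0.5828.
σ = (3.782 − 1.92)/(0.5828 − (-1.341)) = 0.968.
μ = 1.92 − (-1.341)·0.968 = 3.218.
E[T] = exp(μ + σ²/2) = exp(3.218 + 0.4685) = 39.9 hours.

E[T] ≈ 39.9 hours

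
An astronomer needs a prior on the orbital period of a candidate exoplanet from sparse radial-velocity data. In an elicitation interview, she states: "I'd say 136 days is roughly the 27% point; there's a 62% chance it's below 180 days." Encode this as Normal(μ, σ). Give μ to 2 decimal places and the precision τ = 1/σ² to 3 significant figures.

The p-quantile of Normal(μ,σ) is μ + z_p·σ, with z_{0.27} = -0.6128 and z_{0.62} = 0.3055.
Eliminate σ: μ = (z₂·x₁ − z₁·x₂)/(z₂ − z₁) = (0.3055·136 − (-0.6128)·180)/0.9183 = 165.36.
Then σ = (x₂ − x₁)/(z₂ − z₁) = (180 − 136)/0.9183 = 47.91.
Precision τ = 1/σ² = 1/47.91² = 0.000436.

μ = 165.36, τ = 0.000436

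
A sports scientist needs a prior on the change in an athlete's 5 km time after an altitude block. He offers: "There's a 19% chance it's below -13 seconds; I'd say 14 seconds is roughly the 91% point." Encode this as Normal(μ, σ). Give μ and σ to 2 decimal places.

The p-quantile of Normal(μ,σ) is μ + z_p·σ, with z_{0.19} = -0.8779 and z_{0.91} = 1.341.
Eliminate σ: μ = (z₂·x₁ − z₁·x₂)/(z₂ − z₁) = (1.341·-13 − (-0.8779)·14)/2.219 = -2.32.
Then σ = (x₂ − x₁)/(z₂ − z₁) = (14 − -13)/2.219 = 12.17.

μ = -2.32, σ = 12.17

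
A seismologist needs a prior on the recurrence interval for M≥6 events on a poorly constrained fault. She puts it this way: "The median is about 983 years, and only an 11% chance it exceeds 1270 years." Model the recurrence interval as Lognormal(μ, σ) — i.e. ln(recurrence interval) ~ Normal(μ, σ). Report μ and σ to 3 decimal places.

μ ≈ 6.891, σ ≈ 0.209

If T ~ Lognormal(μ,σ) then ln T ~ Normal(μ,σ), so the p-quantile of ln T is μ + z_p·σ.
ln(983) = 6.891 and ln(1270) = 7.147; z_{0.5} = 0, z_{0.89} = 1.227.
σ = (7.147 − 6.891)/(1.227 − (0)) = 0.209.
μ = 6.891 − (0)·0.209 = 6.891.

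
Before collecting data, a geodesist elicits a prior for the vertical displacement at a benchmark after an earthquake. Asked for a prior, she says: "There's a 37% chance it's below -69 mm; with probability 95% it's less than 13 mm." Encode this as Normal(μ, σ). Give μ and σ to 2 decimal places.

μ = -55.23, σ = 41.48

For Normal(μ,σ), the p-quantile is μ + z_p·σ. Here z_{0.37} = -0.3319, z_{0.95} = 1.645.
So -69 = μ − 0.3319σ and 13 = μ + 1.645σ.
Subtracting: σ = (13 − -69)/(1.645 − (-0.3319)) = 41.48.
Then μ = -69 − (-0.3319)·41.48 = -55.23.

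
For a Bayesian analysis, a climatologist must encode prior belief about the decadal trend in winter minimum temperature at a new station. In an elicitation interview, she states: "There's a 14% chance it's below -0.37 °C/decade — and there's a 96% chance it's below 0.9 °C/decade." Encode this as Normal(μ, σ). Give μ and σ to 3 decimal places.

For Normal(μ,σ), the p-quantile is μ + z_p·σ. Here z_{0.14} = -1.08, z_{0.96} = 1.751.
So -0.37 = μ − 1.08σ and 0.9 = μ + 1.751σ.
Subtracting: σ = (0.9 − -0.37)/(1.751 − (-1.08)) = 0.449.
Then μ = -0.37 − (-1.08)·0.449 = 0.115.

μ = 0.115, σ = 0.449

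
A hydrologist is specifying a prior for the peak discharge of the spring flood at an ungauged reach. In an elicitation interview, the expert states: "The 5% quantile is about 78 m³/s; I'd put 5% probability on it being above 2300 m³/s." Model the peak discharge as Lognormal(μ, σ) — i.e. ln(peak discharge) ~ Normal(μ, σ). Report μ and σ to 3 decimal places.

If T ~ Lognormal(μ,σ) then ln T ~ Normal(μ,σ), so the p-quantile of ln T is μ + z_p·σ.
ln(78) = 4.357 and ln(2300) = 7.741; z_{0.05} = -1.645, z_{0.95} = 1.645.
σ = (7.741 − 4.357)/(1.645 − (-1.645)) = 1.029.
μ = 4.357 − (-1.645)·1.029 = 6.049.

μ ≈ 6.049, σ ≈ 1.029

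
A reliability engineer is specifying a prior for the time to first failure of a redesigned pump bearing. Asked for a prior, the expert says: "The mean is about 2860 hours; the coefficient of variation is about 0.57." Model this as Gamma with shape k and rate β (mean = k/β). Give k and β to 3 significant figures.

For Gamma(k, rate β): mean = k/β, variance = k/β², so CV = 1/√k.
CV = 0.57, hence k = 1/CV² = 3.08.
Then β = k/mean = 3.08/2860 = 0.00108.

k ≈ 3.08, β ≈ 0.00108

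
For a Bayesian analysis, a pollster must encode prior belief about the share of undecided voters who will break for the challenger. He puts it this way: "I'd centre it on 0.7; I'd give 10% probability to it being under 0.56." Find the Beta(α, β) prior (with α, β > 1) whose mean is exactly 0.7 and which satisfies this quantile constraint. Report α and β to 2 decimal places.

α ≈ 12.85, β ≈ 5.51

With mean 0.7 fixed, write α = 0.7s, β = 0.3s where s = α+β.
Need P(θ < 0.56) = 0.1 under Beta(0.7s, 0.3s). Normal approximation: (q−m)/√(m(1−m)/s) ≈ z_{0.1} = -1.28, so s ≈ 0.7·0.3·(-1.28)²/(0.56−0.7)² = 17.6.
At s = 17.6: P(θ<0.56) ≈ 0.104. Adjusting to match 0.1 gives s ≈ 18.35.
So α = 0.7·18.35 ≈ 12.85, β = 0.3·18.35 ≈ 5.51.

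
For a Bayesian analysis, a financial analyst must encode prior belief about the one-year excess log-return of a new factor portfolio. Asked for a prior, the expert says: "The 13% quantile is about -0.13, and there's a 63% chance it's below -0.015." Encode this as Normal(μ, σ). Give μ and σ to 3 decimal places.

μ = -0.041, σ = 0.079

The p-quantile of Normal(μ,σ) is μ + z_p·σ, with z_{0.13} = -1.126 and z_{0.63} = 0.3319.
Eliminate σ: μ = (z₂·x₁ − z₁·x₂)/(z₂ − z₁) = (0.3319·-0.13 − (-1.126)·-0.015)/1.458 = -0.041.
Then σ = (x₂ − x₁)/(z₂ − z₁) = (-0.015 − -0.13)/1.458 = 0.079.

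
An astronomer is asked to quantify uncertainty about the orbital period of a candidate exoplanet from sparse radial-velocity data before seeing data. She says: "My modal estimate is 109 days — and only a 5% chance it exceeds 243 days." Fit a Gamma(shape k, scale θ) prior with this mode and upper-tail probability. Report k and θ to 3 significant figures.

Gamma(k,θ) with k>1 has mode (k−1)θ, so θ = 109/(k−1).
Need P(X < 243) = 0.95 with θ tied to k this way. Start at k = 2, θ = 109: P(X<243) ≈ 0.653.
Too low — raise k to concentrate. Iterating converges to k ≈ 5.28.
Then θ = 109/(5.28−1) ≈ 25.5.

k ≈ 5.28, θ ≈ 25.5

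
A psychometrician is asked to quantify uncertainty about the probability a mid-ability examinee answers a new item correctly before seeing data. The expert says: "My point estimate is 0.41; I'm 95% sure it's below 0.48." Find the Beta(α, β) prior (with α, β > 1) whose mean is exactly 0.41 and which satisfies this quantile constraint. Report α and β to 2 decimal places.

With mean 0.41 fixed, write α = 0.41s, β = 0.59s where s = α+β.
Need P(θ < 0.48) = 0.95 under Beta(0.41s, 0.59s). Normal approximation: (q−m)/√(m(1−m)/s) ≈ z_{0.95} = 1.64, so s ≈ 0.41·0.59·(1.64)²/(0.48−0.41)² = 133.6.
At s = 133.6: P(θ<0.48) ≈ 0.949. Adjusting to match 0.95 gives s ≈ 135.61.
So α = 0.41·135.61 ≈ 55.60, β = 0.59·135.61 ≈ 80.01.

α ≈ 55.60, β ≈ 80.01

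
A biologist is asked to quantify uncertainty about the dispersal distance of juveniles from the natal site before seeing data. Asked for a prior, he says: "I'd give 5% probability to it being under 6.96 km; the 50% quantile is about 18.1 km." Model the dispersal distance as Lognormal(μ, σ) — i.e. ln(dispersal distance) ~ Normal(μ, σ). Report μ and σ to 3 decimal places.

μ ≈ 2.896, σ ≈ 0.581

If T ~ Lognormal(μ,σ) then ln T ~ Normal(μ,σ), so the p-quantile of ln T is μ + z_p·σ.
ln(6.96) = 1.94 and ln(18.1) = 2.896; z_{0.05} = -1.645, z_{0.5} = 0.
σ = (2.896 − 1.94)/(0 − (-1.645)) = 0.581.
μ = 1.94 − (-1.645)·0.581 = 2.896.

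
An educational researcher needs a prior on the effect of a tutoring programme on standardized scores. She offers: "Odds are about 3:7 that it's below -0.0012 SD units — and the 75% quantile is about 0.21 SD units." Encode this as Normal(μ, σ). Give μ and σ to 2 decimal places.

The p-quantile of Normal(μ,σ) is μ + z_p·σ, with z_{0.3} = -0.5244 and z_{0.75} = 0.6745.
Eliminate σ: μ = (z₂·x₁ − z₁·x₂)/(z₂ − z₁) = (0.6745·-0.0012 − (-0.5244)·0.21)/1.199 = 0.09.
Then σ = (x₂ − x₁)/(z₂ − z₁) = (0.21 − -0.0012)/1.199 = 0.18.

μ = 0.09, σ = 0.18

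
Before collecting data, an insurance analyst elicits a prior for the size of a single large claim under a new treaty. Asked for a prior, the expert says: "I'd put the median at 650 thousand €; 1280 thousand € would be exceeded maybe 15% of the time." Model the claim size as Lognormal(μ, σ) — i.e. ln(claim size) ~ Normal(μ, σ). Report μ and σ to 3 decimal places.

μ ≈ 6.477, σ ≈ 0.654

If T ~ Lognormal(μ,σ) then ln T ~ Normal(μ,σ), so the p-quantile of ln T is μ + z_p·σ.
ln(650) = 6.477 and ln(1280) = 7.155; z_{0.5} = 0, z_{0.85} = 1.036.
σ = (7.155 − 6.477)/(1.036 − (0)) = 0.654.
μ = 6.477 − (0)·0.654 = 6.477.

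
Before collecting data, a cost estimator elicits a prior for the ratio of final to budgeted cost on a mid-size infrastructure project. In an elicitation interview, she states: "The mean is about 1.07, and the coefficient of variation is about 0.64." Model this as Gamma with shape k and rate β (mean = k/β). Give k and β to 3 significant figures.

For Gamma(k, rate β): mean = k/β, variance = k/β², so CV = 1/√k.
CV = 0.64, hence k = 1/CV² = 2.44.
Then β = k/mean = 2.44/1.07 = 2.28.

k ≈ 2.44, β ≈ 2.28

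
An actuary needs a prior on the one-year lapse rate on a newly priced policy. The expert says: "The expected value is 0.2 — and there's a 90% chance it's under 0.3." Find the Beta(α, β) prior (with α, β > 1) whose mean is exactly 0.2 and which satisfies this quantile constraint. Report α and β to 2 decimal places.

With mean 0.2 fixed, write α = 0.2s, β = 0.8s where s = α+β.
Need P(θ < 0.3) = 0.9 under Beta(0.2s, 0.8s). Normal approximation: (q−m)/√(m(1−m)/s) ≈ z_{0.9} = 1.28, so s ≈ 0.2·0.8·(1.28)²/(0.3−0.2)² = 26.3.
At s = 26.3: P(θ<0.3) ≈ 0.894. Adjusting to match 0.9 gives s ≈ 27.97.
So α = 0.2·27.97 ≈ 5.59, β = 0.8·27.97 ≈ 22.38.

α ≈ 5.59, β ≈ 22.38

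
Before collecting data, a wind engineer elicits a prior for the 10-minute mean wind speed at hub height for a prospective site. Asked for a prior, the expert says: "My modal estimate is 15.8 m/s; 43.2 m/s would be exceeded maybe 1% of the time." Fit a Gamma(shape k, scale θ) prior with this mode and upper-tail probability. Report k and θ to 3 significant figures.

Gamma(k,θ) with k>1 has mode (k−1)θ, so θ = 15.8/(k−1).
Need P(X < 43.2) = 0.99 with θ tied to k this way. Start at k = 2, θ = 15.8: P(X<43.2) ≈ 0.757.
Too low — raise k to concentrate. Iterating converges to k ≈ 5.55.
Then θ = 15.8/(5.55−1) ≈ 3.47.

k ≈ 5.55, θ ≈ 3.47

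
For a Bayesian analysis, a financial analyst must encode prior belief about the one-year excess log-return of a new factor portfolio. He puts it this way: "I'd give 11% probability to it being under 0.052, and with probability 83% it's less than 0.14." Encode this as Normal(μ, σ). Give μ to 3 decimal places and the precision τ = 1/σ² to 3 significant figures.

μ = 0.101, τ = 614

For Normal(μ,σ), the p-quantile is μ + z_p·σ. Here z_{0.11} = -1.227, z_{0.83} = 0.9542.
So 0.052 = μ − 1.227σ and 0.14 = μ + 0.9542σ.
Subtracting: σ = (0.14 − 0.052)/(0.9542 − (-1.227)) = 0.040.
Then μ = 0.052 − (-1.227)·0.040 = 0.101.
Precision τ = 1/σ² = 1/0.04035² = 614.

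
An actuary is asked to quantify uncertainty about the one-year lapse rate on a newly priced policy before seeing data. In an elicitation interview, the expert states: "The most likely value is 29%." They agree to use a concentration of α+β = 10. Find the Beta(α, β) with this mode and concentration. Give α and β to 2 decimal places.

α = 3.32, β = 6.68

For α,β > 1 the Beta mode is (α−1)/(α+β−2). With α+β = 10, the mode is (α−1)/8.
Set (α−1)/8 = 0.29 → α = 1 + 0.29·8 = 3.32.
β = 10 − α = 6.68.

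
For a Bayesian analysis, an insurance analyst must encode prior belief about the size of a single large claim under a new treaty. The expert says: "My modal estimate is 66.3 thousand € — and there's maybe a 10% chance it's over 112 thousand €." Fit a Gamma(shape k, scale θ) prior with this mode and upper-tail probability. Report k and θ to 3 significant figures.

k ≈ 7.88, θ ≈ 9.63

Gamma(k,θ) with k>1 has mode (k−1)θ, so θ = 66.3/(k−1).
Need P(X < 112) = 0.9 with θ tied to k this way. Start at k = 2, θ = 66.3: P(X<112) ≈ 0.503.
Too low — raise k to concentrate. Iterating converges to k ≈ 7.88.
Then θ = 66.3/(7.88−1) ≈ 9.63.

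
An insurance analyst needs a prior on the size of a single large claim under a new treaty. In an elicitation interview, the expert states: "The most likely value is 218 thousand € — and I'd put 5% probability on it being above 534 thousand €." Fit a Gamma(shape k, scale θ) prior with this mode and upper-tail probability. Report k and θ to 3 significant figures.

k ≈ 4.39, θ ≈ 64.3

Gamma(k,θ) with k>1 has mode (k−1)θ, so θ = 218/(k−1).
Need P(X < 534) = 0.95 with θ tied to k this way. Start at k = 2, θ = 218: P(X<534) ≈ 0.702.
Too low — raise k to concentrate. Iterating converges to k ≈ 4.39.
Then θ = 218/(4.39−1) ≈ 64.3.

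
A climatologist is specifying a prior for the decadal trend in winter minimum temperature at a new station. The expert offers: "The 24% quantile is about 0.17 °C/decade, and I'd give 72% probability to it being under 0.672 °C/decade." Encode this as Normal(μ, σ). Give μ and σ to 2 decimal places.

μ = 0.45, σ = 0.39

For Normal(μ,σ), the p-quantile is μ + z_p·σ. Here z_{0.24} = -0.7063, z_{0.72} = 0.5828.
So 0.17 = μ − 0.7063σ and 0.672 = μ + 0.5828σ.
Subtracting: σ = (0.672 − 0.17)/(0.5828 − (-0.7063)) = 0.39.
Then μ = 0.17 − (-0.7063)·0.39 = 0.45.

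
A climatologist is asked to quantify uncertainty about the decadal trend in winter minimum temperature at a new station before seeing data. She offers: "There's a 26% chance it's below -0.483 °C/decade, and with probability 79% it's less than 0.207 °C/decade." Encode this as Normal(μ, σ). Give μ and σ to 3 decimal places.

The p-quantile of Normal(μ,σ) is μ + z_p·σ, with z_{0.26} = -0.6433 and z_{0.79} = 0.8064.
Eliminate σ: μ = (z₂·x₁ − z₁·x₂)/(z₂ − z₁) = (0.8064·-0.483 − (-0.6433)·0.207)/1.45 = -0.177.
Then σ = (x₂ − x₁)/(z₂ − z₁) = (0.207 − -0.483)/1.45 = 0.476.

μ = -0.177, σ = 0.476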